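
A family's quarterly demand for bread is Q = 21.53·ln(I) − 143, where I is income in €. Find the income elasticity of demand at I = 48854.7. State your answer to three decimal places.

At I = 48854.7: Q = 89.451.
dQ/dI = 21.53/I = 0.000440695 at this income.
η = (dQ/dI)·(I/Q) = 0.000440695 × (48854.7/89.451) = 0.241.

0.241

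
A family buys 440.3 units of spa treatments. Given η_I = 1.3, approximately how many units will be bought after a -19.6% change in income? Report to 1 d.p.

%ΔQ ≈ η × %ΔI = 1.3 × (-19.6%) = -25.48%.
New Q ≈ 440.3 × (1 − 0.2548) = 328.1.

328.1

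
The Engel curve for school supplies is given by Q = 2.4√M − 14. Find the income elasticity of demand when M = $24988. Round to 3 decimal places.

At M = 24988: Q = 365.382.
dQ/dM = 2.4/(2√M) = 0.00759129 at this income.
η = (dQ/dM)·(M/Q) = 0.00759129 × (24988/365.382) = 0.519.

0.519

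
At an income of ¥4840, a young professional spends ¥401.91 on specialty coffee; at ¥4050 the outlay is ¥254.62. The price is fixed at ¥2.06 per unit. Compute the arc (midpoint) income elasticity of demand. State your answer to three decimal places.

2.525

With a constant price, Q₁ = 401.91/2.06 = 195.102 and Q₂ = 254.62/2.06 = 123.602 (equivalently, work directly with expenditure since P cancels).
Midpoint %ΔQ = (254.62 − 401.91)/328.27 = -0.44869; midpoint %ΔI = (4050 − 4840)/4445 = -0.17773.
η = -0.44869 / -0.17773 = 2.525.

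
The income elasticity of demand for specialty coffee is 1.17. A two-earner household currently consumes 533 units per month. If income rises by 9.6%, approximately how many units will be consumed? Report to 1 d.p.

%ΔQ ≈ η × %ΔI = 1.17 × 9.6% = 11.232%.
New Q ≈ 533 × (1 + 0.11232) = 592.9.

592.9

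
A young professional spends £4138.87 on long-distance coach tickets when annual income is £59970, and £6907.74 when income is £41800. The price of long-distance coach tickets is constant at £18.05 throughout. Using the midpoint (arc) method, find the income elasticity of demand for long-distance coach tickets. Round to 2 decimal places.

-1.40

With a constant price, Q₁ = 4138.87/18.05 = 229.300 and Q₂ = 6907.74/18.05 = 382.700 (equivalently, work directly with expenditure since P cancels).
Midpoint %ΔQ = (6907.74 − 4138.87)/5523.31 = 0.50131; midpoint %ΔI = (41800 − 59970)/50885 = -0.35708.
η = 0.50131 / -0.35708 = -1.40.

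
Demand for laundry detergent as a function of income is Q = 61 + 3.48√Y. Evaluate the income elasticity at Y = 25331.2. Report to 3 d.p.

At Y = 25331.2: Q = 614.869.
dQ/dY = 3.48/(2√Y) = 0.0109325 at this income.
η = (dQ/dY)·(Y/Q) = 0.0109325 × (25331.2/614.869) = 0.450.

0.450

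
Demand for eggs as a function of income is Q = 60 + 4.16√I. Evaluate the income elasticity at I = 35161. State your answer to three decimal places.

At I = 35161: Q = 840.053.
dQ/dI = 4.16/(2√I) = 0.0110926 at this income.
η = (dQ/dI)·(I/Q) = 0.0110926 × (35161/840.053) = 0.464.

0.464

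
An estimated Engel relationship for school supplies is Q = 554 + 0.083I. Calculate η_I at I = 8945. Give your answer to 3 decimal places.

0.573

At I = 8945: Q = 1296.435.
dQ/dI = 0.083.
η = (dQ/dI)·(I/Q) = 0.083 × (8945/1296.435) = 0.573.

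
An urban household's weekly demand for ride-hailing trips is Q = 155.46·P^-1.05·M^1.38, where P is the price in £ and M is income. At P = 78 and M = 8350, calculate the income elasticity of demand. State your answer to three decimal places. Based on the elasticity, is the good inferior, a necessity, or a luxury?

1.380 (luxury)

For a multiplicative demand Q = A·P^α·M^β, the income elasticity is β everywhere.
Here β = 1.38, so η = 1.380.
Since η > 1, this is a luxury.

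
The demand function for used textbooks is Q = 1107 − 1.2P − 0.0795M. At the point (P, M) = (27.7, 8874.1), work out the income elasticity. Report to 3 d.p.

At P = 27.7, M = 8874.1: Q = 368.269.
Holding P constant, ∂Q/∂M = −0.0795.
η_M = (∂Q/∂M)·(M/Q) = -0.0795 × (8874.1/368.269) = -1.916.

-1.916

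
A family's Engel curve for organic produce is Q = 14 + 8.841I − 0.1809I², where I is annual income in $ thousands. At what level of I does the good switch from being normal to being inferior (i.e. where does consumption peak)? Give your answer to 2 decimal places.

dQ/dI = 8.841 − 0.3618I.
The good is inferior where dQ/dI < 0. Setting dQ/dI = 0 gives I = 8.841 / 0.3618 = 24.44.

24.44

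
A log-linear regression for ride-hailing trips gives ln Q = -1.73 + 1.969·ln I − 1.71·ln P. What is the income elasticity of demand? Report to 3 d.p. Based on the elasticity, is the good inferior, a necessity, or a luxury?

1.969 (luxury)

In a log-linear demand, the coefficient on ln I is the income elasticity.
So η = 1.969.
η > 1 ⇒ luxury.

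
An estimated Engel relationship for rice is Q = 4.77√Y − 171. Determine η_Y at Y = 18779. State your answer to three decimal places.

0.677

At Y = 18779: Q = 482.664.
dQ/dY = 4.77/(2√Y) = 0.0174041 at this income.
η = (dQ/dY)·(Y/Q) = 0.0174041 × (18779/482.664) = 0.677.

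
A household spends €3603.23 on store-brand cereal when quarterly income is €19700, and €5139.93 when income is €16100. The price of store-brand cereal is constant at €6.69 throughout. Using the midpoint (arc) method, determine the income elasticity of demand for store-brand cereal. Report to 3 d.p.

-1.748

With a constant price, Q₁ = 3603.23/6.69 = 538.599 and Q₂ = 5139.93/6.69 = 768.300 (equivalently, work directly with expenditure since P cancels).
Midpoint %ΔQ = (5139.93 − 3603.23)/4371.58 = 0.35152; midpoint %ΔI = (16100 − 19700)/17900 = -0.20112.
η = 0.35152 / -0.20112 = -1.748.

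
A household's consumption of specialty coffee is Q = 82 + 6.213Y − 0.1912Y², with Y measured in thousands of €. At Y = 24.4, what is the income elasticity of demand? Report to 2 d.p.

-0.64

At Y = 24.4: Q = 119.7644.
dQ/dY = 6.213 − 0.3824Y = -3.11756.
η = (dQ/dY)·(Y/Q) = -3.11756 × (24.4/119.7644) = -0.64.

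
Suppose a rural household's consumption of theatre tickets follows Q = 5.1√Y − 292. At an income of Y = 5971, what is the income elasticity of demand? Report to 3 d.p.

1.930

At Y = 5971: Q = 102.088.
dQ/dY = 5.1/(2√Y) = 0.0330002 at this income.
η = (dQ/dY)·(Y/Q) = 0.0330002 × (5971/102.088) = 1.930.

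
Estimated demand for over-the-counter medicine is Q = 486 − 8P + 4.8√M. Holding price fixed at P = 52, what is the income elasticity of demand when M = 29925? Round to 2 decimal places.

0.46

At P = 52, M = 29925: Q = 900.345.
Holding P constant, ∂Q/∂M = 4.8/(2√M) = 0.0138738.
η_M = (∂Q/∂M)·(M/Q) = 0.0138738 × (29925/900.345) = 0.46.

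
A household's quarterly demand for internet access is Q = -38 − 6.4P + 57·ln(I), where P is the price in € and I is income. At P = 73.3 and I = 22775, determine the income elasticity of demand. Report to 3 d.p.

0.880

At P = 73.3, I = 22775: Q = 64.785.
Holding P constant, ∂Q/∂I = 57/I = 0.00250274.
η_I = (∂Q/∂I)·(I/Q) = 0.00250274 × (22775/64.785) = 0.880.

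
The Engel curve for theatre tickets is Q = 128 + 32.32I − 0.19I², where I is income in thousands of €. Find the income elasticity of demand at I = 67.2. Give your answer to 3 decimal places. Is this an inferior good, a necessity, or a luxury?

At I = 67.2: Q = 1441.8944.
dQ/dI = 32.32 − 0.38I = 6.78400.
η = (dQ/dI)·(I/Q) = 6.78400 × (67.2/1441.8944) = 0.316.
0 < η < 1 ⇒ necessity.

0.316 (necessity)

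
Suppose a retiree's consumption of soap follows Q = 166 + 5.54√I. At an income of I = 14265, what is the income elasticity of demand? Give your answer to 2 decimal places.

At I = 14265: Q = 827.676.
dQ/dI = 5.54/(2√I) = 0.0231923 at this income.
η = (dQ/dI)·(I/Q) = 0.0231923 × (14265/827.676) = 0.40.

0.40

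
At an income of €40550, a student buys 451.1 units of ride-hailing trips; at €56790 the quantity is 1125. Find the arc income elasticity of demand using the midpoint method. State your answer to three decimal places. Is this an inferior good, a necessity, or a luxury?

ΔQ = 1125 − 451.1 = 673.9; midpoint Q̄ = (451.1 + 1125)/2 = 788.05.
ΔI = 56790 − 40550 = 16240; midpoint Ī = (40550 + 56790)/2 = 48670.
η = (ΔQ/Q̄) ÷ (ΔI/Ī) = (673.9/788.05) ÷ (16240/48670) = 2.563.
η > 1 ⇒ luxury.

2.563 (luxury)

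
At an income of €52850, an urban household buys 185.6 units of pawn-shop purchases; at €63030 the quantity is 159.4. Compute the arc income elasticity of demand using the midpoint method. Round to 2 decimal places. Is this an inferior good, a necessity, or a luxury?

ΔQ = 159.4 − 185.6 = -26.2; midpoint Q̄ = (185.6 + 159.4)/2 = 172.5.
ΔI = 63030 − 52850 = 10180; midpoint Ī = (52850 + 63030)/2 = 57940.
η = (ΔQ/Q̄) ÷ (ΔI/Ī) = (-26.2/172.5) ÷ (10180/57940) = -0.86.
η < 0 ⇒ inferior good.

-0.86 (inferior good)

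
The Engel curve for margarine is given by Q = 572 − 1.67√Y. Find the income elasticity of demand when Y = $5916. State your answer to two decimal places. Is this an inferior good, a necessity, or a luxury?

-0.14 (inferior good)

At Y = 5916: Q = 443.551.
dQ/dY = -1.67/(2√Y) = -0.0108561 at this income.
η = (dQ/dY)·(Y/Q) = -0.0108561 × (5916/443.551) = -0.14.
Since η < 0, the good is an inferior good.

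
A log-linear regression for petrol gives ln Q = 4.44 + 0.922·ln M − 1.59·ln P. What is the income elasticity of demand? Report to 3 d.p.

0.922

In a log-linear demand, the coefficient on ln M is the income elasticity.
So η = 0.922.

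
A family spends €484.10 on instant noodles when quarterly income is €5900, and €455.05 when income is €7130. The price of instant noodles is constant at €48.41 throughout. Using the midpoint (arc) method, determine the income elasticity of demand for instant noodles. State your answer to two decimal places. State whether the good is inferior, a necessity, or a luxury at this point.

With a constant price, Q₁ = 484.10/48.41 = 10.000 and Q₂ = 455.05/48.41 = 9.400 (equivalently, work directly with expenditure since P cancels).
Midpoint %ΔQ = (455.05 − 484.10)/469.58 = -0.06186; midpoint %ΔI = (7130 − 5900)/6515 = 0.18880.
η = -0.06186 / 0.18880 = -0.33.
η < 0 ⇒ inferior good.

-0.33 (inferior good)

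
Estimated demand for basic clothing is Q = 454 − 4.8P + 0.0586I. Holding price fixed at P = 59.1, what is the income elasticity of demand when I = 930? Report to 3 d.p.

At P = 59.1, I = 930: Q = 224.818.
Holding P constant, ∂Q/∂I = 0.0586.
η_I = (∂Q/∂I)·(I/Q) = 0.0586 × (930/224.818) = 0.242.

0.242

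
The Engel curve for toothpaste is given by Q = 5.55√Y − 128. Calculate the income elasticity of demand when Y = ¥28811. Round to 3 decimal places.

0.579

At Y = 28811: Q = 814.046.
dQ/dY = 5.55/(2√Y) = 0.0163487 at this income.
η = (dQ/dY)·(Y/Q) = 0.0163487 × (28811/814.046) = 0.579.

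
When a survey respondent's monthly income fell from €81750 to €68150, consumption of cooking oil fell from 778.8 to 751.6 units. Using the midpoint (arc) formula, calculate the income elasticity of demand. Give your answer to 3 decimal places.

ΔQ = 751.6 − 778.8 = -27.2; midpoint Q̄ = (778.8 + 751.6)/2 = 765.2.
ΔI = 68150 − 81750 = -13600; midpoint Ī = (81750 + 68150)/2 = 74950.
η = (ΔQ/Q̄) ÷ (ΔI/Ī) = (-27.2/765.2) ÷ (-13600/74950) = 0.196.

0.196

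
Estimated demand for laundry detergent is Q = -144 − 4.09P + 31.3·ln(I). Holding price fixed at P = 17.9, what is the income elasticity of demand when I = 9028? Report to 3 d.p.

At P = 17.9, I = 9028: Q = 67.872.
Holding P constant, ∂Q/∂I = 31.3/I = 0.00346699.
η_I = (∂Q/∂I)·(I/Q) = 0.00346699 × (9028/67.872) = 0.461.

0.461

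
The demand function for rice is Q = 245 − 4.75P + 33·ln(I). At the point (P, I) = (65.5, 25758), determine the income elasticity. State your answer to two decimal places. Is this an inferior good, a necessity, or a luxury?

At P = 65.5, I = 25758: Q = 269.040.
Holding P constant, ∂Q/∂I = 33/I = 0.00128116.
η_I = (∂Q/∂I)·(I/Q) = 0.00128116 × (25758/269.040) = 0.12.
Since 0 < η < 1, this is a necessity.

0.12 (necessity)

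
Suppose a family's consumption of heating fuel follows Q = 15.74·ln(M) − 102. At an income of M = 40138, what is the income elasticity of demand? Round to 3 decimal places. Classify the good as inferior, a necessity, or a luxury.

0.243 (necessity)

At M = 40138: Q = 64.845.
dQ/dM = 15.74/M = 0.000392147 at this income.
η = (dQ/dM)·(M/Q) = 0.000392147 × (40138/64.845) = 0.243.
Since 0 < η < 1, the good is a necessity.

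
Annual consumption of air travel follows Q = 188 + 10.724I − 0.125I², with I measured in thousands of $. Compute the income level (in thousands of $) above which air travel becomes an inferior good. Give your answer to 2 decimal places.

42.90

dQ/dI = 10.724 − 0.25I.
The good is inferior where dQ/dI < 0. Setting dQ/dI = 0 gives I = 10.724 / 0.25 = 42.90.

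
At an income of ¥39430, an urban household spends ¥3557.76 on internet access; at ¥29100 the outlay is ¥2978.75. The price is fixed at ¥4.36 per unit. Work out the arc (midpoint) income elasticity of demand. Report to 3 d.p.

With a constant price, Q₁ = 3557.76/4.36 = 816.000 and Q₂ = 2978.75/4.36 = 683.200 (equivalently, work directly with expenditure since P cancels).
Midpoint %ΔQ = (2978.75 − 3557.76)/3268.26 = -0.17716; midpoint %ΔI = (29100 − 39430)/34265 = -0.30147.
η = -0.17716 / -0.30147 = 0.588.

0.588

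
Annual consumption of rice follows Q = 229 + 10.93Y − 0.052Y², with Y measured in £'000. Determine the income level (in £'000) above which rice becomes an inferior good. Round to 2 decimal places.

105.10

dQ/dY = 10.93 − 0.104Y.
The good is inferior where dQ/dY < 0. Setting dQ/dY = 0 gives Y = 10.93 / 0.104 = 105.10.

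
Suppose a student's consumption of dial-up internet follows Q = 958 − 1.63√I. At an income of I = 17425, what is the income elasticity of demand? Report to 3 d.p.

-0.145

At I = 17425: Q = 742.834.
dQ/dI = -1.63/(2√I) = -0.00617407 at this income.
η = (dQ/dI)·(I/Q) = -0.00617407 × (17425/742.834) = -0.145.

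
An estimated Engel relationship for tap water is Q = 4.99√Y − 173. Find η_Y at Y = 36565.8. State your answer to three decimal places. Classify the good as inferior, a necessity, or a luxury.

0.611 (necessity)

At Y = 36565.8: Q = 781.197.
dQ/dY = 4.99/(2√Y) = 0.0130477 at this income.
η = (dQ/dY)·(Y/Q) = 0.0130477 × (36565.8/781.197) = 0.611.
Since 0 < η < 1, the good is a necessity.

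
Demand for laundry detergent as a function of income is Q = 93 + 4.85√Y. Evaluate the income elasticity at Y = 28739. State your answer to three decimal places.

At Y = 28739: Q = 915.200.
dQ/dY = 4.85/(2√Y) = 0.0143046 at this income.
η = (dQ/dY)·(Y/Q) = 0.0143046 × (28739/915.200) = 0.449.

0.449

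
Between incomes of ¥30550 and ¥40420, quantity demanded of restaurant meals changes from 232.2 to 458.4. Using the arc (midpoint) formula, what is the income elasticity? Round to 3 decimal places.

2.355

ΔQ = 458.4 − 232.2 = 226.2; midpoint Q̄ = (232.2 + 458.4)/2 = 345.3.
ΔI = 40420 − 30550 = 9870; midpoint Ī = (30550 + 40420)/2 = 35485.
η = (ΔQ/Q̄) ÷ (ΔI/Ī) = (226.2/345.3) ÷ (9870/35485) = 2.355.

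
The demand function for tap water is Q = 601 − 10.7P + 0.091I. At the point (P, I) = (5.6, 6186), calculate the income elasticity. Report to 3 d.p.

0.510

At P = 5.6, I = 6186: Q = 1104.006.
Holding P constant, ∂Q/∂I = 0.091.
η_I = (∂Q/∂I)·(I/Q) = 0.091 × (6186/1104.006) = 0.510.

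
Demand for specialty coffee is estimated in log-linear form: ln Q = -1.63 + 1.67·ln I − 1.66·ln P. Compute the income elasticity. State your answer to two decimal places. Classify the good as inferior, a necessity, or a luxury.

1.67 (luxury)

In a log-linear demand, the coefficient on ln I is the income elasticity.
So η = 1.67.
η > 1 ⇒ luxury.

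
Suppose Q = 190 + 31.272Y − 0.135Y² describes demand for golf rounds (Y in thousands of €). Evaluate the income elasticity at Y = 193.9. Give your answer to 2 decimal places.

-3.47

At Y = 193.9: Q = 1178.0175.
dQ/dY = 31.272 − 0.27Y = -21.08100.
η = (dQ/dY)·(Y/Q) = -21.08100 × (193.9/1178.0175) = -3.47.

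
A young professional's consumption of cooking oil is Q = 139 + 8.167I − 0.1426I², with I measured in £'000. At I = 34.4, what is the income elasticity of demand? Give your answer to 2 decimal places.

-0.23

At I = 34.4: Q = 251.1977.
dQ/dI = 8.167 − 0.2852I = -1.64388.
η = (dQ/dI)·(I/Q) = -1.64388 × (34.4/251.1977) = -0.23.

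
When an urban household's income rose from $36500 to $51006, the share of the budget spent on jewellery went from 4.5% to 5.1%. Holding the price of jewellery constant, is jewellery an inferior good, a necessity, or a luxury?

The budget share rises as income rises, so η > 1.

luxury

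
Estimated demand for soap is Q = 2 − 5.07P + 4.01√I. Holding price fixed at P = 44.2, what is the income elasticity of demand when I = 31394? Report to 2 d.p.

0.73

At P = 44.2, I = 31394: Q = 488.412.
Holding P constant, ∂Q/∂I = 4.01/(2√I) = 0.011316.
η_I = (∂Q/∂I)·(I/Q) = 0.011316 × (31394/488.412) = 0.73.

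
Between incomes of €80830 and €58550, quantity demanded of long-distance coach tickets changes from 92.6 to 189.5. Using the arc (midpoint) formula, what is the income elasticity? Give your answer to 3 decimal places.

-2.149

ΔQ = 189.5 − 92.6 = 96.9; midpoint Q̄ = (92.6 + 189.5)/2 = 141.05.
ΔI = 58550 − 80830 = -22280; midpoint Ī = (80830 + 58550)/2 = 69690.
η = (ΔQ/Q̄) ÷ (ΔI/Ī) = (96.9/141.05) ÷ (-22280/69690) = -2.149.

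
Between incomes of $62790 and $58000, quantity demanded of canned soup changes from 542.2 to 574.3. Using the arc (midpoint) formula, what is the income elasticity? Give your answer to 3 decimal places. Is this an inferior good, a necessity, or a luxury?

-0.725 (inferior good)

ΔQ = 574.3 − 542.2 = 32.1; midpoint Q̄ = (542.2 + 574.3)/2 = 558.25.
ΔI = 58000 − 62790 = -4790; midpoint Ī = (62790 + 58000)/2 = 60395.
η = (ΔQ/Q̄) ÷ (ΔI/Ī) = (32.1/558.25) ÷ (-4790/60395) = -0.725.
η < 0 ⇒ inferior good.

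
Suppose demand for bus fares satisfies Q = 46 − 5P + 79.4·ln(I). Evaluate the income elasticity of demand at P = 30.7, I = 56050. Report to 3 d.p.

0.104

At P = 30.7, I = 56050: Q = 760.660.
Holding P constant, ∂Q/∂I = 79.4/I = 0.00141659.
η_I = (∂Q/∂I)·(I/Q) = 0.00141659 × (56050/760.660) = 0.104.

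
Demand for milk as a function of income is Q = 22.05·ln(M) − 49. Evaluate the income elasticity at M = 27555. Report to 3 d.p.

At M = 27555: Q = 176.438.
dQ/dM = 22.05/M = 0.000800218 at this income.
η = (dQ/dM)·(M/Q) = 0.000800218 × (27555/176.438) = 0.125.

0.125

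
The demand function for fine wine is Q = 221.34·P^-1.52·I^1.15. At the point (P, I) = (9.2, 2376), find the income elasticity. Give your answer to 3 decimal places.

1.150

For a multiplicative demand Q = A·P^α·I^β, the income elasticity is β everywhere.
Here β = 1.15, so η = 1.150.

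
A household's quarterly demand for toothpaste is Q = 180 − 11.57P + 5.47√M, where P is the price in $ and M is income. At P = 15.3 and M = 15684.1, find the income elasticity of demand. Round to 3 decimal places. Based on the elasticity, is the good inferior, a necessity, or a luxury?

At P = 15.3, M = 15684.1: Q = 688.021.
Holding P constant, ∂Q/∂M = 5.47/(2√M) = 0.0218387.
η_M = (∂Q/∂M)·(M/Q) = 0.0218387 × (15684.1/688.021) = 0.498.
Since 0 < η < 1, this is a necessity.

0.498 (necessity)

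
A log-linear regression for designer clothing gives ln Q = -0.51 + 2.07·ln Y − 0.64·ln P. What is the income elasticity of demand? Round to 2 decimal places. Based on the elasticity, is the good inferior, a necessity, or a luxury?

In a log-linear demand, the coefficient on ln Y is the income elasticity.
So η = 2.07.
η > 1 ⇒ luxury.

2.07 (luxury)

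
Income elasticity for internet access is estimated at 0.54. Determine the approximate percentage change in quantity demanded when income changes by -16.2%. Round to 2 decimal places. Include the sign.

%ΔQ ≈ η × %ΔI = 0.54 × (-16.2%) = -8.75%.

-8.75%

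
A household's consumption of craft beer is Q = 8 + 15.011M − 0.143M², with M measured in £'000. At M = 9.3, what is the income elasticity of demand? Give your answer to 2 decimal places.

At M = 9.3: Q = 135.2342.
dQ/dM = 15.011 − 0.286M = 12.35120.
η = (dQ/dM)·(M/Q) = 12.35120 × (9.3/135.2342) = 0.85.

0.85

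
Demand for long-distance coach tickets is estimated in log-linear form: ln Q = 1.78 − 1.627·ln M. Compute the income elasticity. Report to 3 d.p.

In a log-linear demand, the coefficient on ln M is the income elasticity.
So η = -1.627.

-1.627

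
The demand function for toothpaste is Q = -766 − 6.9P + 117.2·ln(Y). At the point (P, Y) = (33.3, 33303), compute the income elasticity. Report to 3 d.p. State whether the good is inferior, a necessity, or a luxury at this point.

0.522 (necessity)

At P = 33.3, Y = 33303: Q = 224.681.
Holding P constant, ∂Q/∂Y = 117.2/Y = 0.0035192.
η_Y = (∂Q/∂Y)·(Y/Q) = 0.0035192 × (33303/224.681) = 0.522.
Since 0 < η < 1, this is a necessity.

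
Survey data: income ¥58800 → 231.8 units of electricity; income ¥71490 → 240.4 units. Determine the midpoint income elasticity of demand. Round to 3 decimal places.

ΔQ = 240.4 − 231.8 = 8.6; midpoint Q̄ = (231.8 + 240.4)/2 = 236.1.
ΔI = 71490 − 58800 = 12690; midpoint Ī = (58800 + 71490)/2 = 65145.
η = (ΔQ/Q̄) ÷ (ΔI/Ī) = (8.6/236.1) ÷ (12690/65145) = 0.187.

0.187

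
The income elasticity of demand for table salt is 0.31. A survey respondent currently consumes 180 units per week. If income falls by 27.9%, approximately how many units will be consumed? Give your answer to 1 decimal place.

%ΔQ ≈ η × %ΔI = 0.31 × (-27.9%) = -8.649%.
New Q ≈ 180 × (1 − 0.08649) = 164.4.

164.4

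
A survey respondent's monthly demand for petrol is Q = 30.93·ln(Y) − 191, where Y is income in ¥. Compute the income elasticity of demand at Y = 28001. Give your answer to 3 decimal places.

0.246

At Y = 28001: Q = 125.723.
dQ/dY = 30.93/Y = 0.0011046 at this income.
η = (dQ/dY)·(Y/Q) = 0.0011046 × (28001/125.723) = 0.246.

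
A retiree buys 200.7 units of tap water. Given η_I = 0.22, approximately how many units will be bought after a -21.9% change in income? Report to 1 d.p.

191.0

%ΔQ ≈ η × %ΔI = 0.22 × (-21.9%) = -4.818%.
New Q ≈ 200.7 × (1 − 0.04818) = 191.0.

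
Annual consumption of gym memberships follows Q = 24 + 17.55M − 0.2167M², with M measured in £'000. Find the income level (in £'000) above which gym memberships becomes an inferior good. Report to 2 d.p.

40.49

dQ/dM = 17.55 − 0.4334M.
The good is inferior where dQ/dM < 0. Setting dQ/dM = 0 gives M = 17.55 / 0.4334 = 40.49.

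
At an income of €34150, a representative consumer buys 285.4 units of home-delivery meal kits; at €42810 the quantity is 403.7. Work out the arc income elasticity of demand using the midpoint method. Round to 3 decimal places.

1.526

ΔQ = 403.7 − 285.4 = 118.3; midpoint Q̄ = (285.4 + 403.7)/2 = 344.55.
ΔI = 42810 − 34150 = 8660; midpoint Ī = (34150 + 42810)/2 = 38480.
η = (ΔQ/Q̄) ÷ (ΔI/Ī) = (118.3/344.55) ÷ (8660/38480) = 1.526.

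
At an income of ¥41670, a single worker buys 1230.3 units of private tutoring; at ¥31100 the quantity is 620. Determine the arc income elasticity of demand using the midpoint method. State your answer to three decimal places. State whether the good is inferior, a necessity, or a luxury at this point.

2.271 (luxury)

ΔQ = 620 − 1230.3 = -610.3; midpoint Q̄ = (1230.3 + 620)/2 = 925.15.
ΔI = 31100 − 41670 = -10570; midpoint Ī = (41670 + 31100)/2 = 36385.
η = (ΔQ/Q̄) ÷ (ΔI/Ī) = (-610.3/925.15) ÷ (-10570/36385) = 2.271.
η > 1 ⇒ luxury.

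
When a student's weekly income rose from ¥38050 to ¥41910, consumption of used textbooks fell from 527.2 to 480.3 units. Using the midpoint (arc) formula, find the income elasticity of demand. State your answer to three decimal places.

-0.964

ΔQ = 480.3 − 527.2 = -46.9; midpoint Q̄ = (527.2 + 480.3)/2 = 503.75.
ΔI = 41910 − 38050 = 3860; midpoint Ī = (38050 + 41910)/2 = 39980.
η = (ΔQ/Q̄) ÷ (ΔI/Ī) = (-46.9/503.75) ÷ (3860/39980) = -0.964.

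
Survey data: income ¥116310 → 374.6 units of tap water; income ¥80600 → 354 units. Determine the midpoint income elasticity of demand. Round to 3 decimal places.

ΔQ = 354 − 374.6 = -20.6; midpoint Q̄ = (374.6 + 354)/2 = 364.3.
ΔI = 80600 − 116310 = -35710; midpoint Ī = (116310 + 80600)/2 = 98455.
η = (ΔQ/Q̄) ÷ (ΔI/Ī) = (-20.6/364.3) ÷ (-35710/98455) = 0.156.

0.156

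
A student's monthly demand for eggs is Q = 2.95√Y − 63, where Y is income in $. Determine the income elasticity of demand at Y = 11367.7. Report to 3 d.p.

0.625

At Y = 11367.7: Q = 251.527.
dQ/dY = 2.95/(2√Y) = 0.0138343 at this income.
η = (dQ/dY)·(Y/Q) = 0.0138343 × (11367.7/251.527) = 0.625.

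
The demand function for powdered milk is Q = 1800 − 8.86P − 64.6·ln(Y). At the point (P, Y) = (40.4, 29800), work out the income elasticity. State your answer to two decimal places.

-0.08

At P = 40.4, Y = 29800: Q = 776.530.
Holding P constant, ∂Q/∂Y = -64.6/Y = -0.00216779.
η_Y = (∂Q/∂Y)·(Y/Q) = -0.00216779 × (29800/776.530) = -0.08.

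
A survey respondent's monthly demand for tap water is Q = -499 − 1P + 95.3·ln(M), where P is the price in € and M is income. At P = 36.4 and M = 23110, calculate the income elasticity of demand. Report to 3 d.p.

0.226

At P = 36.4, M = 23110: Q = 422.176.
Holding P constant, ∂Q/∂M = 95.3/M = 0.00412376.
η_M = (∂Q/∂M)·(M/Q) = 0.00412376 × (23110/422.176) = 0.226.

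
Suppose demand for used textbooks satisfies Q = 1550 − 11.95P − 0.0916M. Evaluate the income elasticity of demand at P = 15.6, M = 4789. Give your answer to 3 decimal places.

At P = 15.6, M = 4789: Q = 924.908.
Holding P constant, ∂Q/∂M = −0.0916.
η_M = (∂Q/∂M)·(M/Q) = -0.0916 × (4789/924.908) = -0.474.

-0.474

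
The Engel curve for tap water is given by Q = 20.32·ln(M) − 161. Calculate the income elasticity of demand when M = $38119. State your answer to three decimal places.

0.381

At M = 38119: Q = 53.345.
dQ/dM = 20.32/M = 0.000533067 at this income.
η = (dQ/dM)·(M/Q) = 0.000533067 × (38119/53.345) = 0.381.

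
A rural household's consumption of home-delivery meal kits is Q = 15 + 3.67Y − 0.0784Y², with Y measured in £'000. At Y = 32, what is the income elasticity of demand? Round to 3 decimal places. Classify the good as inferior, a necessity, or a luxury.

-0.827 (inferior good)

At Y = 32: Q = 52.1584.
dQ/dY = 3.67 − 0.1568Y = -1.34760.
η = (dQ/dY)·(Y/Q) = -1.34760 × (32/52.1584) = -0.827.
η < 0 ⇒ inferior good.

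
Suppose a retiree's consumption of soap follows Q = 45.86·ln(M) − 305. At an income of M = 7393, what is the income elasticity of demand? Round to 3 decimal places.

At M = 7393: Q = 103.534.
dQ/dM = 45.86/M = 0.00620317 at this income.
η = (dQ/dM)·(M/Q) = 0.00620317 × (7393/103.534) = 0.443.

0.443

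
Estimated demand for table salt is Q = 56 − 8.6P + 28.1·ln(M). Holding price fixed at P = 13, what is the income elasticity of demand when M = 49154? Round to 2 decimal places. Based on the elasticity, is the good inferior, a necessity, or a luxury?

0.11 (necessity)

At P = 13, M = 49154: Q = 247.756.
Holding P constant, ∂Q/∂M = 28.1/M = 0.000571673.
η_M = (∂Q/∂M)·(M/Q) = 0.000571673 × (49154/247.756) = 0.11.
Since 0 < η < 1, this is a necessity.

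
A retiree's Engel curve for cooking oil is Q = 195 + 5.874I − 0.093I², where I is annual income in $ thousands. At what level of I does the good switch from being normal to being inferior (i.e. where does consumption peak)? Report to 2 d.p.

dQ/dI = 5.874 − 0.186I.
The good is inferior where dQ/dI < 0. Setting dQ/dI = 0 gives I = 5.874 / 0.186 = 31.58.

31.58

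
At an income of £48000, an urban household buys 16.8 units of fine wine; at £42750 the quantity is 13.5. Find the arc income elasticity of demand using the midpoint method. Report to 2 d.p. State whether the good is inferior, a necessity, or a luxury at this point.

ΔQ = 13.5 − 16.8 = -3.3; midpoint Q̄ = (16.8 + 13.5)/2 = 15.15.
ΔI = 42750 − 48000 = -5250; midpoint Ī = (48000 + 42750)/2 = 45375.
η = (ΔQ/Q̄) ÷ (ΔI/Ī) = (-3.3/15.15) ÷ (-5250/45375) = 1.88.
η > 1 ⇒ luxury.

1.88 (luxury)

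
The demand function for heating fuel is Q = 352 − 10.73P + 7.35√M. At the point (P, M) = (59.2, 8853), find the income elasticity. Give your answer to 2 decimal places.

At P = 59.2, M = 8853: Q = 408.348.
Holding P constant, ∂Q/∂M = 7.35/(2√M) = 0.0390582.
η_M = (∂Q/∂M)·(M/Q) = 0.0390582 × (8853/408.348) = 0.85.

0.85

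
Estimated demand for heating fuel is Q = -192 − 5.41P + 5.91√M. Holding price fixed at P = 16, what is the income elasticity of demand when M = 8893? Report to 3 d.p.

1.000

At P = 16, M = 8893: Q = 278.769.
Holding P constant, ∂Q/∂M = 5.91/(2√M) = 0.0313353.
η_M = (∂Q/∂M)·(M/Q) = 0.0313353 × (8893/278.769) = 1.000.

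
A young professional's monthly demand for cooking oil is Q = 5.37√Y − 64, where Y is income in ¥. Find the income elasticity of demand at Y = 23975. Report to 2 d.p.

At Y = 23975: Q = 767.483.
dQ/dY = 5.37/(2√Y) = 0.0173406 at this income.
η = (dQ/dY)·(Y/Q) = 0.0173406 × (23975/767.483) = 0.54.

0.54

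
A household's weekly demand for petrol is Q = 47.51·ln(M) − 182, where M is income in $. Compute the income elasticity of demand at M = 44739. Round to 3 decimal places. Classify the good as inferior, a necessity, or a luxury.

0.145 (necessity)

At M = 44739: Q = 326.766.
dQ/dM = 47.51/M = 0.00106194 at this income.
η = (dQ/dM)·(M/Q) = 0.00106194 × (44739/326.766) = 0.145.
Since 0 < η < 1, the good is a necessity.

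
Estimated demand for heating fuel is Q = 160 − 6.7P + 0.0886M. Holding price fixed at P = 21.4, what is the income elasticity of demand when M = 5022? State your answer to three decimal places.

At P = 21.4, M = 5022: Q = 461.569.
Holding P constant, ∂Q/∂M = 0.0886.
η_M = (∂Q/∂M)·(M/Q) = 0.0886 × (5022/461.569) = 0.964.

0.964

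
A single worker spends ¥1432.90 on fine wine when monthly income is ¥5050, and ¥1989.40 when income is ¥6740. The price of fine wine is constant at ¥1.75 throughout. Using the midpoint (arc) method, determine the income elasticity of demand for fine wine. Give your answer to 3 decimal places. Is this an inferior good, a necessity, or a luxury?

With a constant price, Q₁ = 1432.90/1.75 = 818.800 and Q₂ = 1989.40/1.75 = 1136.800 (equivalently, work directly with expenditure since P cancels).
Midpoint %ΔQ = (1989.40 − 1432.90)/1711.15 = 0.32522; midpoint %ΔI = (6740 − 5050)/5895 = 0.28668.
η = 0.32522 / 0.28668 = 1.134.
η > 1 ⇒ luxury.

1.134 (luxury)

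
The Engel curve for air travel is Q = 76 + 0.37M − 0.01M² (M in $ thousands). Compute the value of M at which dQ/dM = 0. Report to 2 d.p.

18.50

dQ/dM = 0.37 − 0.02M.
The good is inferior where dQ/dM < 0. Setting dQ/dM = 0 gives M = 0.37 / 0.02 = 18.50.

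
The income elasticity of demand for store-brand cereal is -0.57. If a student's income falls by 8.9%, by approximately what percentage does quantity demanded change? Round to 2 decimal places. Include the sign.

%ΔQ ≈ η × %ΔI = -0.57 × (-8.9%) = 5.07%.

5.07%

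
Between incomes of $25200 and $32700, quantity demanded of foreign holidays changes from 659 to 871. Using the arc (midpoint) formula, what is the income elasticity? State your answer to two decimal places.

ΔQ = 871 − 659 = 212; midpoint Q̄ = (659 + 871)/2 = 765.
ΔI = 32700 − 25200 = 7500; midpoint Ī = (25200 + 32700)/2 = 28950.
η = (ΔQ/Q̄) ÷ (ΔI/Ī) = (212/765) ÷ (7500/28950) = 1.07.

1.07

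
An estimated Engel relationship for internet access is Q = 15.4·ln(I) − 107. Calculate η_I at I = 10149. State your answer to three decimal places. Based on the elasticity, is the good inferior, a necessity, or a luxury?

0.439 (necessity)

At I = 10149: Q = 35.067.
dQ/dI = 15.4/I = 0.00151739 at this income.
η = (dQ/dI)·(I/Q) = 0.00151739 × (10149/35.067) = 0.439.
Since 0 < η < 1, the good is a necessity.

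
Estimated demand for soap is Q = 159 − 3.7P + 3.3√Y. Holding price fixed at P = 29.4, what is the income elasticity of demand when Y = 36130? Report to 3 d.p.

At P = 29.4, Y = 36130: Q = 677.480.
Holding P constant, ∂Q/∂Y = 3.3/(2√Y) = 0.0086806.
η_Y = (∂Q/∂Y)·(Y/Q) = 0.0086806 × (36130/677.480) = 0.463.

0.463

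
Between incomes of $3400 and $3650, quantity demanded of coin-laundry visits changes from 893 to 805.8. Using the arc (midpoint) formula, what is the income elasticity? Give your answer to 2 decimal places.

-1.45

ΔQ = 805.8 − 893 = -87.2; midpoint Q̄ = (893 + 805.8)/2 = 849.4.
ΔI = 3650 − 3400 = 250; midpoint Ī = (3400 + 3650)/2 = 3525.
η = (ΔQ/Q̄) ÷ (ΔI/Ī) = (-87.2/849.4) ÷ (250/3525) = -1.45.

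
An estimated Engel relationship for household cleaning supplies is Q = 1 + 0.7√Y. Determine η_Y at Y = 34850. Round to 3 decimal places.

0.496

At Y = 34850: Q = 131.677.
dQ/dY = 0.7/(2√Y) = 0.00187485 at this income.
η = (dQ/dY)·(Y/Q) = 0.00187485 × (34850/131.677) = 0.496.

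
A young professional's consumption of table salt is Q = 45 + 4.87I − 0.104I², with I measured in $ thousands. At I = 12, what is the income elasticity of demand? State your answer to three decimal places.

0.322

At I = 12: Q = 88.4640.
dQ/dI = 4.87 − 0.208I = 2.37400.
η = (dQ/dI)·(I/Q) = 2.37400 × (12/88.4640) = 0.322.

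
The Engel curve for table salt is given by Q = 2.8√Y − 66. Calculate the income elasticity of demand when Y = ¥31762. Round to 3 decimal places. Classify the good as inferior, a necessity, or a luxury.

At Y = 31762: Q = 433.013.
dQ/dY = 2.8/(2√Y) = 0.00785551 at this income.
η = (dQ/dY)·(Y/Q) = 0.00785551 × (31762/433.013) = 0.576.
Since 0 < η < 1, the good is a necessity.

0.576 (necessity)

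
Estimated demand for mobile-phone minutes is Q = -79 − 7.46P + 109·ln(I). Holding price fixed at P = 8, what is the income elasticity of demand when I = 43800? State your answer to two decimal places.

At P = 8, I = 43800: Q = 1026.245.
Holding P constant, ∂Q/∂I = 109/I = 0.00248858.
η_I = (∂Q/∂I)·(I/Q) = 0.00248858 × (43800/1026.245) = 0.11.

0.11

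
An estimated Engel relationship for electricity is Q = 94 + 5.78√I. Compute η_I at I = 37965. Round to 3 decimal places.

At I = 37965: Q = 1220.210.
dQ/dI = 5.78/(2√I) = 0.0148322 at this income.
η = (dQ/dI)·(I/Q) = 0.0148322 × (37965/1220.210) = 0.461.

0.461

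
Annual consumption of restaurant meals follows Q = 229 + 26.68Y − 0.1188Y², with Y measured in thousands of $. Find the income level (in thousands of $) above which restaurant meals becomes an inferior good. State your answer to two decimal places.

dQ/dY = 26.68 − 0.2376Y.
The good is inferior where dQ/dY < 0. Setting dQ/dY = 0 gives Y = 26.68 / 0.2376 = 112.29.

112.29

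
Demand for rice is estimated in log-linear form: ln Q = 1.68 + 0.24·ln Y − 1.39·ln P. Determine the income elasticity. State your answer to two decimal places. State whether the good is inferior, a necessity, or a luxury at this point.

0.24 (necessity)

In a log-linear demand, the coefficient on ln Y is the income elasticity.
So η = 0.24.
0 < η < 1 ⇒ necessity.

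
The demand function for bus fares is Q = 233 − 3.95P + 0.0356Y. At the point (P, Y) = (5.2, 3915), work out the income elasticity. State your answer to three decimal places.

At P = 5.2, Y = 3915: Q = 351.834.
Holding P constant, ∂Q/∂Y = 0.0356.
η_Y = (∂Q/∂Y)·(Y/Q) = 0.0356 × (3915/351.834) = 0.396.

0.396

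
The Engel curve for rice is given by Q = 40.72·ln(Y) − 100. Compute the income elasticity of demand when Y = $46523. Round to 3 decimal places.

0.121

At Y = 46523: Q = 337.646.
dQ/dY = 40.72/Y = 0.000875266 at this income.
η = (dQ/dY)·(Y/Q) = 0.000875266 × (46523/337.646) = 0.121.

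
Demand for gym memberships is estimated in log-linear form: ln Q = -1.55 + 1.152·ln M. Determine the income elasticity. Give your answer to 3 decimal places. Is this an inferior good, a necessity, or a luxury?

In a log-linear demand, the coefficient on ln M is the income elasticity.
So η = 1.152.
η > 1 ⇒ luxury.

1.152 (luxury)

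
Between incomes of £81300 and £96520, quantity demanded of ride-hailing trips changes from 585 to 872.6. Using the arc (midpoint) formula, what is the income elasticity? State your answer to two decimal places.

2.31

ΔQ = 872.6 − 585 = 287.6; midpoint Q̄ = (585 + 872.6)/2 = 728.8.
ΔI = 96520 − 81300 = 15220; midpoint Ī = (81300 + 96520)/2 = 88910.
η = (ΔQ/Q̄) ÷ (ΔI/Ī) = (287.6/728.8) ÷ (15220/88910) = 2.31.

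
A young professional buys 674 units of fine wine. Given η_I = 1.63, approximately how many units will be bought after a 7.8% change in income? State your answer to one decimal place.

759.7

%ΔQ ≈ η × %ΔI = 1.63 × 7.8% = 12.714%.
New Q ≈ 674 × (1 + 0.12714) = 759.7.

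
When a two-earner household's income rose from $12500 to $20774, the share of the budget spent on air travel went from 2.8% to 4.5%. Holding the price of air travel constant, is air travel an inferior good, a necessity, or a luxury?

The budget share rises as income rises, so η > 1.

luxury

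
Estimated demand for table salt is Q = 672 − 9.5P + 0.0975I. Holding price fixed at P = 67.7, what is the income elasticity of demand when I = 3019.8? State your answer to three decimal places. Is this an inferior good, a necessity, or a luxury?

At P = 67.7, I = 3019.8: Q = 323.281.
Holding P constant, ∂Q/∂I = 0.0975.
η_I = (∂Q/∂I)·(I/Q) = 0.0975 × (3019.8/323.281) = 0.911.
Since 0 < η < 1, this is a necessity.

0.911 (necessity)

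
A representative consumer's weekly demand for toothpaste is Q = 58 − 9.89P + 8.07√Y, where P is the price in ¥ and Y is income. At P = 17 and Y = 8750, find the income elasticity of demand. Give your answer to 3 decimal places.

At P = 17, Y = 8750: Q = 644.749.
Holding P constant, ∂Q/∂Y = 8.07/(2√Y) = 0.043136.
η_Y = (∂Q/∂Y)·(Y/Q) = 0.043136 × (8750/644.749) = 0.585.

0.585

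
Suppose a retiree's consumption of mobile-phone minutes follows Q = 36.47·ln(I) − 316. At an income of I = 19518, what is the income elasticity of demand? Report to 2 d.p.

0.82

At I = 19518: Q = 44.290.
dQ/dI = 36.47/I = 0.00186853 at this income.
η = (dQ/dI)·(I/Q) = 0.00186853 × (19518/44.290) = 0.82.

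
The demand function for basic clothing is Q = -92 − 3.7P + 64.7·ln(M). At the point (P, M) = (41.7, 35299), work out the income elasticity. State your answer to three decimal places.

At P = 41.7, M = 35299: Q = 431.223.
Holding P constant, ∂Q/∂M = 64.7/M = 0.00183291.
η_M = (∂Q/∂M)·(M/Q) = 0.00183291 × (35299/431.223) = 0.150.

0.150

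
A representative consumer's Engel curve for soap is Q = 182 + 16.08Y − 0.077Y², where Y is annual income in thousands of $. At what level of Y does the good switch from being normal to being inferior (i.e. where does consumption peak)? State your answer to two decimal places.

104.42

dQ/dY = 16.08 − 0.154Y.
The good is inferior where dQ/dY < 0. Setting dQ/dY = 0 gives Y = 16.08 / 0.154 = 104.42.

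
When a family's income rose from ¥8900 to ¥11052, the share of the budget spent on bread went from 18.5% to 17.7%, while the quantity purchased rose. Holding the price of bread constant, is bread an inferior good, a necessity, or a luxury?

necessity

Quantity rises but the budget share falls as income rises, so 0 < η < 1.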